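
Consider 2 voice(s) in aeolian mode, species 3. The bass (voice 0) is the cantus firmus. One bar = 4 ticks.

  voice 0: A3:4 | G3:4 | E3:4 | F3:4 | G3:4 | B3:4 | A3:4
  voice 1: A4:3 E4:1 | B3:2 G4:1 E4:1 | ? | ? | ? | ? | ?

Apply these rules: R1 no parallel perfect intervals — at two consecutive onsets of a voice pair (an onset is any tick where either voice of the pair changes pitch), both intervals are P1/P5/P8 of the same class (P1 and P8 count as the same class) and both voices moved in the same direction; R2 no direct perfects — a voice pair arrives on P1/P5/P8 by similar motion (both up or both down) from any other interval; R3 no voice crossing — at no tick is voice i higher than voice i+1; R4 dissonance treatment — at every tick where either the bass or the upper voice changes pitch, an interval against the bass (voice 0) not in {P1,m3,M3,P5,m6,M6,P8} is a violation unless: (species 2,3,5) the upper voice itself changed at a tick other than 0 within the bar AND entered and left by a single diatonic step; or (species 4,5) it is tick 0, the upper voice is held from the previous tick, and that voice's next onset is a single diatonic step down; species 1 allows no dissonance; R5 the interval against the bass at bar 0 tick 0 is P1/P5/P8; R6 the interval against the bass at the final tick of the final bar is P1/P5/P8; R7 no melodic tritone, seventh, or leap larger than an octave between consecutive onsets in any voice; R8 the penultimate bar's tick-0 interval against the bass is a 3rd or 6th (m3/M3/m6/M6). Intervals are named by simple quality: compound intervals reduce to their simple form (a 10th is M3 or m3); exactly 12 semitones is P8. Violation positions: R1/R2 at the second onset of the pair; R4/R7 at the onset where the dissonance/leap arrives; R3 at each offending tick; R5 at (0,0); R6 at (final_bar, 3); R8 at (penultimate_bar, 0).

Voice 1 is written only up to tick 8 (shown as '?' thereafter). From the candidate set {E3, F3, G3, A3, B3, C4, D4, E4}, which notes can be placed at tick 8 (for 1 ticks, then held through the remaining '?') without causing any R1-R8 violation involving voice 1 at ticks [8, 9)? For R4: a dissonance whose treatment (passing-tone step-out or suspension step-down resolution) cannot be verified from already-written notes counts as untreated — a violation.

E3: violates R2
F3: violates R4,R7
G3: legal
A3: violates R4
B3: violates R2
C4: legal
D4: violates R4
E4: legal

{C4, E4, G3}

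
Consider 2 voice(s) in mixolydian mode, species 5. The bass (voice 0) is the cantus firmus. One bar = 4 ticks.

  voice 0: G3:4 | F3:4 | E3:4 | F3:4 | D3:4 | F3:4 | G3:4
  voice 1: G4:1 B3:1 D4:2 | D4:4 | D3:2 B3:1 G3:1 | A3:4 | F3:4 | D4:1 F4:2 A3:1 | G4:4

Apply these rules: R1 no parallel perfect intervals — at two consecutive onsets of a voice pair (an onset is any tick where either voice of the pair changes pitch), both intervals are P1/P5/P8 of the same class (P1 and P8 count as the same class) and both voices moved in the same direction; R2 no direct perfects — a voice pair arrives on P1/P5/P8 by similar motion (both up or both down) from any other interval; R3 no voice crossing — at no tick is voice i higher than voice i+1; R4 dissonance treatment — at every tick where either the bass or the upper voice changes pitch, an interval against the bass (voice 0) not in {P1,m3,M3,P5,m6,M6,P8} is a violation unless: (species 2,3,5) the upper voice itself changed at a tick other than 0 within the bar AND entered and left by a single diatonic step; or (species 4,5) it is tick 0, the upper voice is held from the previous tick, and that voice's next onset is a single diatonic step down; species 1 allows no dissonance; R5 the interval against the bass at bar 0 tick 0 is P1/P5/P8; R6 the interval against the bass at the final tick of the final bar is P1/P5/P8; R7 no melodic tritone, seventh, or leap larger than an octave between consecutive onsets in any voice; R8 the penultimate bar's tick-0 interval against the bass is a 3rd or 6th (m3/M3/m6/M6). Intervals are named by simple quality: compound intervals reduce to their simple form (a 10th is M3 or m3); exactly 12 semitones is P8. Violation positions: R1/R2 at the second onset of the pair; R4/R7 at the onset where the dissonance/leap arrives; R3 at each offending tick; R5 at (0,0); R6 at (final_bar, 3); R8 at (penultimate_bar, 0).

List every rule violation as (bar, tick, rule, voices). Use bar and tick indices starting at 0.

(2, 0, R3, (0, 1))
(2, 0, R4, (0, 1))
(2, 1, R3, (0, 1))
(6, 0, R2, (0, 1))
(6, 0, R7, (1,))

bar 0: v0=G3 v1=G4 downbeat P8
bar 1: v0=F3 v1=D4 downbeat M6
bar 2: v0=E3 v1=D3 downbeat M2
bar 3: v0=F3 v1=A3 downbeat M3
bar 4: v0=D3 v1=F3 downbeat m3
bar 5: v0=F3 v1=D4 downbeat M6
bar 6: v0=G3 v1=G4 downbeat P8
  -> R3 @ bar 2 tick 0 v(0, 1): E3 above D3
  -> R4 @ bar 2 tick 0 v(0, 1): E3/D3 M2 untreated
  -> R3 @ bar 2 tick 1 v(0, 1): E3 above D3
  -> R2 @ bar 6 tick 0 v(0, 1): F3/A3 M3 -> G3/G4 P8 similar
  -> R7 @ bar 6 tick 0 v(1,): A3->G4 leap 10st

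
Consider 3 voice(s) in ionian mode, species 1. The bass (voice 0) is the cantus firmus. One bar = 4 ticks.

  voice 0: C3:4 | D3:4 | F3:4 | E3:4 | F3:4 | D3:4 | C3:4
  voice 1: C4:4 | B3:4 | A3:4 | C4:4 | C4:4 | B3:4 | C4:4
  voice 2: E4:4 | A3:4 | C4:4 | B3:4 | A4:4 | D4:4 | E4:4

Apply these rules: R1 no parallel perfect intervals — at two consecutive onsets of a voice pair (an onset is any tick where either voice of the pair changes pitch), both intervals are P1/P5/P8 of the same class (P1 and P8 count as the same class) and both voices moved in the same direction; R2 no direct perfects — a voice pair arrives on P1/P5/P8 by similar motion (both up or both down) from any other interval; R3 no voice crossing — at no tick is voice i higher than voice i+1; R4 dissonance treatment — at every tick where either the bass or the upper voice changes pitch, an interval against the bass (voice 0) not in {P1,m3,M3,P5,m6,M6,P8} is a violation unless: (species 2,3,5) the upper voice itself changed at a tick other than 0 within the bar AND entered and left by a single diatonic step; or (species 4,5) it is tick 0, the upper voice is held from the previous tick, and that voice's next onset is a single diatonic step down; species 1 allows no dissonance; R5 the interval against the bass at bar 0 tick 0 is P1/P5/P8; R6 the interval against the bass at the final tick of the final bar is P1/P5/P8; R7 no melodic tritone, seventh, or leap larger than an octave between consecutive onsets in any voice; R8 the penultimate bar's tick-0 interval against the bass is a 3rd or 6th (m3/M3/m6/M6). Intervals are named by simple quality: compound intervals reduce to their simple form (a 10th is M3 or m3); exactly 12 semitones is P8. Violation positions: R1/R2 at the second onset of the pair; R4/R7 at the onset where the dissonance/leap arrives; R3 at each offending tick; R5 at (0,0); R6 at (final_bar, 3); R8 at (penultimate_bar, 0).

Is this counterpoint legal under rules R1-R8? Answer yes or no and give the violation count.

bar 0: v0=C3 v1=C4 v2=E4 (M3)
bar 1: v0=D3 v1=B3 v2=A3 (P5)
bar 2: v0=F3 v1=A3 v2=C4 (P5)
bar 3: v0=E3 v1=C4 v2=B3 (P5)
bar 4: v0=F3 v1=C4 v2=A4 (M3)
bar 5: v0=D3 v1=B3 v2=D4 (P8)
bar 6: v0=C3 v1=C4 v2=E4 (M3)
  R5 @ bar0.0: opens on M3
  R3 @ bar1.0: B3 above A3
  R3 @ bar1.1: B3 above A3
  R3 @ bar1.2: B3 above A3
  R3 @ bar1.3: B3 above A3
  R1 @ bar2.0: D3/A3 P5 -> F3/C4 P5 similar
  R1 @ bar3.0: F3/C4 P5 -> E3/B3 P5 similar
  R3 @ bar3.0: C4 above B3
  R3 @ bar3.1: C4 above B3
  R3 @ bar3.2: C4 above B3
  R3 @ bar3.3: C4 above B3
  R7 @ bar4.0: B3->A4 leap 10st
  R2 @ bar5.0: F3/A4 M3 -> D3/D4 P8 similar
  R8 @ bar5.0: penult P8 not 3rd/6th
  R6 @ bar6.3: closes on M3

No (15 violations)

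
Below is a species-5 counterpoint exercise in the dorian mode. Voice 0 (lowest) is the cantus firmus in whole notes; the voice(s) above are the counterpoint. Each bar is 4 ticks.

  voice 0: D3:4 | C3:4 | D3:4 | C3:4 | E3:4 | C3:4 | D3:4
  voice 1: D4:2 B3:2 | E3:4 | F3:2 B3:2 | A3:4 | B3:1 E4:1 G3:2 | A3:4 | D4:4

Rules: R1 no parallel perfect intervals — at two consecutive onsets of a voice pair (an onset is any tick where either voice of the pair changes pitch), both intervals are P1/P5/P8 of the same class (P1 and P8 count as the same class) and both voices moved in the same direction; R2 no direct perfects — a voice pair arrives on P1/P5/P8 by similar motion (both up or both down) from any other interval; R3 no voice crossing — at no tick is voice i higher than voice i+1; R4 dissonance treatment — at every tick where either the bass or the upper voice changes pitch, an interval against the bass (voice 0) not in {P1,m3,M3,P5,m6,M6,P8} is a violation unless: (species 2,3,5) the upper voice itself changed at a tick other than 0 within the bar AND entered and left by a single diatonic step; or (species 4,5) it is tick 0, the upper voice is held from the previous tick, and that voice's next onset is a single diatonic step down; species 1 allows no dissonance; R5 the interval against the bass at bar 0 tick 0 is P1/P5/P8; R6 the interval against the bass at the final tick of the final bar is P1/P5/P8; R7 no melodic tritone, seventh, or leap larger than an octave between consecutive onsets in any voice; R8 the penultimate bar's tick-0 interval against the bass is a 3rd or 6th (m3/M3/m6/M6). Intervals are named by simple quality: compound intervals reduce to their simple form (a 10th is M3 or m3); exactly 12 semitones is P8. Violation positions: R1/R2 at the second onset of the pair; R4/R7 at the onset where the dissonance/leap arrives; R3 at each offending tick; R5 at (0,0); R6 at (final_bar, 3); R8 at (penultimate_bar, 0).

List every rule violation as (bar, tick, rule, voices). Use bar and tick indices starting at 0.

(2, 2, R7, (1,))
(4, 0, R2, (0, 1))
(6, 0, R2, (0, 1))

bar 0: v0=D3 v1=D4 downbeat P8
bar 1: v0=C3 v1=E3 downbeat M3
bar 2: v0=D3 v1=F3 downbeat m3
bar 3: v0=C3 v1=A3 downbeat M6
bar 4: v0=E3 v1=B3 downbeat P5
bar 5: v0=C3 v1=A3 downbeat M6
bar 6: v0=D3 v1=D4 downbeat P8
  -> R7 @ bar 2 tick 2 v(1,): F3->B3 leap 6st
  -> R2 @ bar 4 tick 0 v(0, 1): C3/A3 M6 -> E3/B3 P5 similar
  -> R2 @ bar 6 tick 0 v(0, 1): C3/A3 M6 -> D3/D4 P8 similar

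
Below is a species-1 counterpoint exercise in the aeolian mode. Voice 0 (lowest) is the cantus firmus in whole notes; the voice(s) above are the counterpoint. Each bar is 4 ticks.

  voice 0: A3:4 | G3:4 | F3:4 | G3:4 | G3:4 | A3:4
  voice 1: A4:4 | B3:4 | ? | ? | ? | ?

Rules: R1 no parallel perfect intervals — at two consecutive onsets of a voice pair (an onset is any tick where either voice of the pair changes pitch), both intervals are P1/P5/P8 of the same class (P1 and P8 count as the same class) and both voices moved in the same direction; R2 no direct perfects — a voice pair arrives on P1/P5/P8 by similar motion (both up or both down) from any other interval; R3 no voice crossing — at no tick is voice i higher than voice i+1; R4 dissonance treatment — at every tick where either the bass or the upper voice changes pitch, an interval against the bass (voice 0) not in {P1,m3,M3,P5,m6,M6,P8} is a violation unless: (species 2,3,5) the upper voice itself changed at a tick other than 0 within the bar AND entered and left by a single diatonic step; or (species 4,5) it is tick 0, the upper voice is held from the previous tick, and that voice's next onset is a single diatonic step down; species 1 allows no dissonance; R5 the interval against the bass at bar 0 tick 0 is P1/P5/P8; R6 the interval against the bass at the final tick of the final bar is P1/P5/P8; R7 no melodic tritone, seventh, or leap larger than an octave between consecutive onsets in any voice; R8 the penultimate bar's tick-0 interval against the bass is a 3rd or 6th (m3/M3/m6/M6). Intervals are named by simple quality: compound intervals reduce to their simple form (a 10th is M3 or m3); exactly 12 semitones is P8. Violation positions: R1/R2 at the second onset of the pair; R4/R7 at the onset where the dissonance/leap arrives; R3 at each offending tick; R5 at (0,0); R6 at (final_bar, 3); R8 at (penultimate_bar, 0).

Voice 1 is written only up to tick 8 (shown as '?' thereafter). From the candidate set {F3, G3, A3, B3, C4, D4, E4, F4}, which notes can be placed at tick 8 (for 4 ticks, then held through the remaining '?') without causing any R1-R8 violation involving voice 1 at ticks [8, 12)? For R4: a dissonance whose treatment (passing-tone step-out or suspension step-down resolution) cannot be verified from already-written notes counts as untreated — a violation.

{A3, C4, D4}

F3: violates R2,R7
G3: violates R4
A3: legal
B3: violates R4
C4: legal
D4: legal
E4: violates R4
F4: violates R7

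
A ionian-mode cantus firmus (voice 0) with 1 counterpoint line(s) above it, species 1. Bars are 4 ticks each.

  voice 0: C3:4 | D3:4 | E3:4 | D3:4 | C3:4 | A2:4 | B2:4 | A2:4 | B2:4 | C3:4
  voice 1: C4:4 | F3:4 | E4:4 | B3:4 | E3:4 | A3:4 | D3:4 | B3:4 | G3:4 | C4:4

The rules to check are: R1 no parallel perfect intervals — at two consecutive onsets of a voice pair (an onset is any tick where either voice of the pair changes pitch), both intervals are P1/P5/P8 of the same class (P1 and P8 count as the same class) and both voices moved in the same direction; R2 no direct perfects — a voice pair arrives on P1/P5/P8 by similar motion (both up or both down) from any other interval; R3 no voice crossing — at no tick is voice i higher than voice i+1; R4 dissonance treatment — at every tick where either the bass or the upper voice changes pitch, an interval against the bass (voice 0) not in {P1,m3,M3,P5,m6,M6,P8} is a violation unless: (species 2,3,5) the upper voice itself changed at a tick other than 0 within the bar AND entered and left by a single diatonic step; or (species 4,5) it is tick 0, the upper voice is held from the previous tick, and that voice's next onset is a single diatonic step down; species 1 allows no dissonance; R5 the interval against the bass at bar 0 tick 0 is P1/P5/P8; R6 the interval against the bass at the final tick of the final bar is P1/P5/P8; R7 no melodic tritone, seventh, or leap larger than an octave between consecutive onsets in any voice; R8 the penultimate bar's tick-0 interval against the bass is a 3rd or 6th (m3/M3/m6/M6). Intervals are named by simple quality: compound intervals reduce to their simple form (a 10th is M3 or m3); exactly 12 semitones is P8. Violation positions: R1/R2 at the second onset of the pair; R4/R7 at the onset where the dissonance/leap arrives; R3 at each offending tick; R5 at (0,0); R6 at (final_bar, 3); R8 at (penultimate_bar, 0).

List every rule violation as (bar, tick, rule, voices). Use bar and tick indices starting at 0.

bar 0: v0=C3 v1=C4 downbeat P8
bar 1: v0=D3 v1=F3 downbeat m3
bar 2: v0=E3 v1=E4 downbeat P8
bar 3: v0=D3 v1=B3 downbeat M6
bar 4: v0=C3 v1=E3 downbeat M3
bar 5: v0=A2 v1=A3 downbeat P8
bar 6: v0=B2 v1=D3 downbeat m3
bar 7: v0=A2 v1=B3 downbeat M2
bar 8: v0=B2 v1=G3 downbeat m6
bar 9: v0=C3 v1=C4 downbeat P8
  -> R2 @ bar 2 tick 0 v(0, 1): D3/F3 m3 -> E3/E4 P8 similar
  -> R7 @ bar 2 tick 0 v(1,): F3->E4 leap 11st
  -> R4 @ bar 7 tick 0 v(0, 1): A2/B3 M2 untreated
  -> R2 @ bar 9 tick 0 v(0, 1): B2/G3 m6 -> C3/C4 P8 similar

(2, 0, R2, (0, 1))
(2, 0, R7, (1,))
(7, 0, R4, (0, 1))
(9, 0, R2, (0, 1))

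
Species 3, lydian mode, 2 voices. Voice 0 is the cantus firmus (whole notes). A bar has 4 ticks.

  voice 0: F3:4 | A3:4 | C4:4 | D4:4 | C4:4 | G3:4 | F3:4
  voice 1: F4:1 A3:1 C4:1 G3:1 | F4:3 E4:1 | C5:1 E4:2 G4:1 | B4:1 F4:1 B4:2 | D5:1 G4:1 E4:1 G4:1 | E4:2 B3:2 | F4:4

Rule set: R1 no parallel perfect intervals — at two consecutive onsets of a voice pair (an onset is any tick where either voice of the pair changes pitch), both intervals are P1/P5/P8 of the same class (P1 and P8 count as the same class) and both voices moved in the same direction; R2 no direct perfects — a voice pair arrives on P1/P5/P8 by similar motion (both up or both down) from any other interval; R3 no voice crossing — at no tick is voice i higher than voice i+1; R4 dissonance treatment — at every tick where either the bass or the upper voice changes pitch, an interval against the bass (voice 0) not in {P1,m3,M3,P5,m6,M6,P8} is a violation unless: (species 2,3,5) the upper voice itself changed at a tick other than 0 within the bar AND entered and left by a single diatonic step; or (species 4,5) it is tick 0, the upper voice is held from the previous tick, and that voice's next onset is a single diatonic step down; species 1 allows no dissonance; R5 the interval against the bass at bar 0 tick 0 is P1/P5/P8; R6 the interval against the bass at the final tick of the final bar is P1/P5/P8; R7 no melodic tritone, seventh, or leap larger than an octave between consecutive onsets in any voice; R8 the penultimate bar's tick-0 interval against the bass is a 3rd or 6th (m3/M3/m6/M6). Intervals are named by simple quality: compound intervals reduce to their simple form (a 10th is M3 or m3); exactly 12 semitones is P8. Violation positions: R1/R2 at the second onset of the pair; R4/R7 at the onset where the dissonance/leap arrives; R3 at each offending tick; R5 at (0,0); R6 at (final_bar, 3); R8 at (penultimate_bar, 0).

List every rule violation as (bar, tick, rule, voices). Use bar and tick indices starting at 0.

(0, 3, R4, (0, 1))
(1, 0, R7, (1,))
(2, 0, R2, (0, 1))
(3, 1, R7, (1,))
(3, 2, R7, (1,))
(4, 0, R4, (0, 1))
(6, 0, R7, (1,))

bar 0: v0=F3 v1=F4 downbeat P8
bar 1: v0=A3 v1=F4 downbeat m6
bar 2: v0=C4 v1=C5 downbeat P8
bar 3: v0=D4 v1=B4 downbeat M6
bar 4: v0=C4 v1=D5 downbeat M2
bar 5: v0=G3 v1=E4 downbeat M6
bar 6: v0=F3 v1=F4 downbeat P8
  -> R4 @ bar 0 tick 3 v(0, 1): F3/G3 M2 untreated
  -> R7 @ bar 1 tick 0 v(1,): G3->F4 leap 10st
  -> R2 @ bar 2 tick 0 v(0, 1): A3/E4 P5 -> C4/C5 P8 similar
  -> R7 @ bar 3 tick 1 v(1,): B4->F4 leap 6st
  -> R7 @ bar 3 tick 2 v(1,): F4->B4 leap 6st
  -> R4 @ bar 4 tick 0 v(0, 1): C4/D5 M2 untreated
  -> R7 @ bar 6 tick 0 v(1,): B3->F4 leap 6st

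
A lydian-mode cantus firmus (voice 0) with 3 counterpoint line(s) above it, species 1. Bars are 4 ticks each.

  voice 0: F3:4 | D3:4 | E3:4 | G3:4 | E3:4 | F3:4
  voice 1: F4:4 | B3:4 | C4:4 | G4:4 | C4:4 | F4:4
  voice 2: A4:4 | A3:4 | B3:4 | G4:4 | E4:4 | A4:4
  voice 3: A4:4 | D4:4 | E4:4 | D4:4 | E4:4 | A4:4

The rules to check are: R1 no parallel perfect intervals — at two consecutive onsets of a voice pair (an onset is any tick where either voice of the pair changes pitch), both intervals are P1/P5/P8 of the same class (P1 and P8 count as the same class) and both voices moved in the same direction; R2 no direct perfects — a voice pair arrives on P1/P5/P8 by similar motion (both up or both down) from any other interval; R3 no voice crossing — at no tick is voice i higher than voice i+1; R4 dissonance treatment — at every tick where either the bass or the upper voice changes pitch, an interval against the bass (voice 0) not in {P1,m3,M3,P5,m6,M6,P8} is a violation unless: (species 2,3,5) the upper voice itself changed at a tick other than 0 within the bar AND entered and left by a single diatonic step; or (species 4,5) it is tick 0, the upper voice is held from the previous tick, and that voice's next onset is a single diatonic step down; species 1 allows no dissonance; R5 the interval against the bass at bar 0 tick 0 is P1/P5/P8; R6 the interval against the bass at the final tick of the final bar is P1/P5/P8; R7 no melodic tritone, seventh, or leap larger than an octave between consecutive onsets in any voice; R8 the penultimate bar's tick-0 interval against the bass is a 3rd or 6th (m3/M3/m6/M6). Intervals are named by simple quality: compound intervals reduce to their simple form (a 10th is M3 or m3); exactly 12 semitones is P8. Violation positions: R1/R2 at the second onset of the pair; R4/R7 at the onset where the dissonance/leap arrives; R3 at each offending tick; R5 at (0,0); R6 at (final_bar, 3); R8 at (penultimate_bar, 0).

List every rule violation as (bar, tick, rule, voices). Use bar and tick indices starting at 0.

(0, 0, R5, (0, 2))
(0, 0, R5, (0, 3))
(1, 0, R2, (0, 2))
(1, 0, R2, (0, 3))
(1, 0, R3, (1, 2))
(1, 0, R7, (1,))
(1, 1, R3, (1, 2))
(1, 2, R3, (1, 2))
(1, 3, R3, (1, 2))
(2, 0, R1, (0, 2))
(2, 0, R1, (0, 3))
(2, 0, R3, (1, 2))
(2, 1, R3, (1, 2))
(2, 2, R3, (1, 2))
(2, 3, R3, (1, 2))
(3, 0, R2, (0, 1))
(3, 0, R2, (0, 2))
(3, 0, R2, (1, 2))
(3, 0, R3, (2, 3))
(3, 1, R3, (2, 3))
(3, 2, R3, (2, 3))
(3, 3, R3, (2, 3))
(4, 0, R1, (0, 2))
(4, 0, R8, (0, 2))
(4, 0, R8, (0, 3))
(5, 0, R1, (2, 3))
(5, 0, R2, (0, 1))
(5, 3, R6, (0, 2))
(5, 3, R6, (0, 3))

bar 0: v0=F3 v1=F4 v2=A4 v3=A4 downbeat M3
bar 1: v0=D3 v1=B3 v2=A3 v3=D4 downbeat P8
bar 2: v0=E3 v1=C4 v2=B3 v3=E4 downbeat P8
bar 3: v0=G3 v1=G4 v2=G4 v3=D4 downbeat P5
bar 4: v0=E3 v1=C4 v2=E4 v3=E4 downbeat P8
bar 5: v0=F3 v1=F4 v2=A4 v3=A4 downbeat M3
  -> R5 @ bar 0 tick 0 v(0, 2): opens on M3
  -> R5 @ bar 0 tick 0 v(0, 3): opens on M3
  -> R2 @ bar 1 tick 0 v(0, 2): F3/A4 M3 -> D3/A3 P5 similar
  -> R2 @ bar 1 tick 0 v(0, 3): F3/A4 M3 -> D3/D4 P8 similar
  -> R3 @ bar 1 tick 0 v(1, 2): B3 above A3
  -> R7 @ bar 1 tick 0 v(1,): F4->B3 leap 6st
  -> R3 @ bar 1 tick 1 v(1, 2): B3 above A3
  -> R3 @ bar 1 tick 2 v(1, 2): B3 above A3
  -> R3 @ bar 1 tick 3 v(1, 2): B3 above A3
  -> R1 @ bar 2 tick 0 v(0, 2): D3/A3 P5 -> E3/B3 P5 similar
  -> R1 @ bar 2 tick 0 v(0, 3): D3/D4 P8 -> E3/E4 P8 similar
  -> R3 @ bar 2 tick 0 v(1, 2): C4 above B3
  -> R3 @ bar 2 tick 1 v(1, 2): C4 above B3
  -> R3 @ bar 2 tick 2 v(1, 2): C4 above B3
  -> R3 @ bar 2 tick 3 v(1, 2): C4 above B3
  -> R2 @ bar 3 tick 0 v(0, 1): E3/C4 m6 -> G3/G4 P8 similar
  -> R2 @ bar 3 tick 0 v(0, 2): E3/B3 P5 -> G3/G4 P8 similar
  -> R2 @ bar 3 tick 0 v(1, 2): C4/B3 m2 -> G4/G4 P1 similar
  -> R3 @ bar 3 tick 0 v(2, 3): G4 above D4
  -> R3 @ bar 3 tick 1 v(2, 3): G4 above D4
  -> R3 @ bar 3 tick 2 v(2, 3): G4 above D4
  -> R3 @ bar 3 tick 3 v(2, 3): G4 above D4
  -> R1 @ bar 4 tick 0 v(0, 2): G3/G4 P8 -> E3/E4 P8 similar
  -> R8 @ bar 4 tick 0 v(0, 2): penult P8 not 3rd/6th
  -> R8 @ bar 4 tick 0 v(0, 3): penult P8 not 3rd/6th
  -> R1 @ bar 5 tick 0 v(2, 3): E4/E4 P1 -> A4/A4 P1 similar
  -> R2 @ bar 5 tick 0 v(0, 1): E3/C4 m6 -> F3/F4 P8 similar
  -> R6 @ bar 5 tick 3 v(0, 2): closes on M3
  -> R6 @ bar 5 tick 3 v(0, 3): closes on M3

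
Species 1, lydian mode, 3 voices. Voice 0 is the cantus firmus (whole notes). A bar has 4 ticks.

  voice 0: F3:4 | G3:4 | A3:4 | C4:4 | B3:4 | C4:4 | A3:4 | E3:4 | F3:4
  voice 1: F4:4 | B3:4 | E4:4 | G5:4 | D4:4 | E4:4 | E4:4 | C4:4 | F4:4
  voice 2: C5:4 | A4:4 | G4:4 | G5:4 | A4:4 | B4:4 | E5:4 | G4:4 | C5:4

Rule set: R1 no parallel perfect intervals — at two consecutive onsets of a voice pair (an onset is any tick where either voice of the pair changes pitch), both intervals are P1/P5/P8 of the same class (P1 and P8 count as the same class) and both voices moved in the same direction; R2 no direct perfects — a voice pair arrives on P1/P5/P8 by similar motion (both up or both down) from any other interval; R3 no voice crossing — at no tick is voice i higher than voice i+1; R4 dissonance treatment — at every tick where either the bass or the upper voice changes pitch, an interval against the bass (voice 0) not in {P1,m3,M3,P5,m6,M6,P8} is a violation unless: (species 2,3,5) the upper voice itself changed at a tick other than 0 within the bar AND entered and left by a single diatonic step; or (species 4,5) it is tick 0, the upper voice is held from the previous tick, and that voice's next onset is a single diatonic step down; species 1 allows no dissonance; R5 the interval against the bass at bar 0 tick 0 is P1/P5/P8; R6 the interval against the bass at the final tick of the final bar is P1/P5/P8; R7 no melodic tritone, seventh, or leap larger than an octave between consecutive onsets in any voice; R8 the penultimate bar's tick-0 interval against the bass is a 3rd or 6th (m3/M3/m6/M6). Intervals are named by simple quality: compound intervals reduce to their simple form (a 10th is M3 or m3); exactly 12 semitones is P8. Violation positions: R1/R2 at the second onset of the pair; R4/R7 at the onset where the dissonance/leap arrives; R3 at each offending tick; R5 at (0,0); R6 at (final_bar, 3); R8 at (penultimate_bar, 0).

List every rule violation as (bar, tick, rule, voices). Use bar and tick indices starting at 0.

bar 0: v0=F3 v1=F4 v2=C5 downbeat P5
bar 1: v0=G3 v1=B3 v2=A4 downbeat M2
bar 2: v0=A3 v1=E4 v2=G4 downbeat m7
bar 3: v0=C4 v1=G5 v2=G5 downbeat P5
bar 4: v0=B3 v1=D4 v2=A4 downbeat m7
bar 5: v0=C4 v1=E4 v2=B4 downbeat M7
bar 6: v0=A3 v1=E4 v2=E5 downbeat P5
bar 7: v0=E3 v1=C4 v2=G4 downbeat m3
bar 8: v0=F3 v1=F4 v2=C5 downbeat P5
  -> R4 @ bar 1 tick 0 v(0, 2): G3/A4 M2 untreated
  -> R7 @ bar 1 tick 0 v(1,): F4->B3 leap 6st
  -> R2 @ bar 2 tick 0 v(0, 1): G3/B3 M3 -> A3/E4 P5 similar
  -> R4 @ bar 2 tick 0 v(0, 2): A3/G4 m7 untreated
  -> R1 @ bar 3 tick 0 v(0, 1): A3/E4 P5 -> C4/G5 P5 similar
  -> R2 @ bar 3 tick 0 v(0, 2): A3/G4 m7 -> C4/G5 P5 similar
  -> R2 @ bar 3 tick 0 v(1, 2): E4/G4 m3 -> G5/G5 P1 similar
  -> R7 @ bar 3 tick 0 v(1,): E4->G5 leap 15st
  -> R2 @ bar 4 tick 0 v(1, 2): G5/G5 P1 -> D4/A4 P5 similar
  -> R4 @ bar 4 tick 0 v(0, 2): B3/A4 m7 untreated
  -> R7 @ bar 4 tick 0 v(1,): G5->D4 leap 17st
  -> R7 @ bar 4 tick 0 v(2,): G5->A4 leap 10st
  -> R1 @ bar 5 tick 0 v(1, 2): D4/A4 P5 -> E4/B4 P5 similar
  -> R4 @ bar 5 tick 0 v(0, 2): C4/B4 M7 untreated
  -> R2 @ bar 7 tick 0 v(1, 2): E4/E5 P8 -> C4/G4 P5 similar
  -> R1 @ bar 8 tick 0 v(1, 2): C4/G4 P5 -> F4/C5 P5 similar
  -> R2 @ bar 8 tick 0 v(0, 1): E3/C4 m6 -> F3/F4 P8 similar
  -> R2 @ bar 8 tick 0 v(0, 2): E3/G4 m3 -> F3/C5 P5 similar

(1, 0, R4, (0, 2))
(1, 0, R7, (1,))
(2, 0, R2, (0, 1))
(2, 0, R4, (0, 2))
(3, 0, R1, (0, 1))
(3, 0, R2, (0, 2))
(3, 0, R2, (1, 2))
(3, 0, R7, (1,))
(4, 0, R2, (1, 2))
(4, 0, R4, (0, 2))
(4, 0, R7, (1,))
(4, 0, R7, (2,))
(5, 0, R1, (1, 2))
(5, 0, R4, (0, 2))
(7, 0, R2, (1, 2))
(8, 0, R1, (1, 2))
(8, 0, R2, (0, 1))
(8, 0, R2, (0, 2))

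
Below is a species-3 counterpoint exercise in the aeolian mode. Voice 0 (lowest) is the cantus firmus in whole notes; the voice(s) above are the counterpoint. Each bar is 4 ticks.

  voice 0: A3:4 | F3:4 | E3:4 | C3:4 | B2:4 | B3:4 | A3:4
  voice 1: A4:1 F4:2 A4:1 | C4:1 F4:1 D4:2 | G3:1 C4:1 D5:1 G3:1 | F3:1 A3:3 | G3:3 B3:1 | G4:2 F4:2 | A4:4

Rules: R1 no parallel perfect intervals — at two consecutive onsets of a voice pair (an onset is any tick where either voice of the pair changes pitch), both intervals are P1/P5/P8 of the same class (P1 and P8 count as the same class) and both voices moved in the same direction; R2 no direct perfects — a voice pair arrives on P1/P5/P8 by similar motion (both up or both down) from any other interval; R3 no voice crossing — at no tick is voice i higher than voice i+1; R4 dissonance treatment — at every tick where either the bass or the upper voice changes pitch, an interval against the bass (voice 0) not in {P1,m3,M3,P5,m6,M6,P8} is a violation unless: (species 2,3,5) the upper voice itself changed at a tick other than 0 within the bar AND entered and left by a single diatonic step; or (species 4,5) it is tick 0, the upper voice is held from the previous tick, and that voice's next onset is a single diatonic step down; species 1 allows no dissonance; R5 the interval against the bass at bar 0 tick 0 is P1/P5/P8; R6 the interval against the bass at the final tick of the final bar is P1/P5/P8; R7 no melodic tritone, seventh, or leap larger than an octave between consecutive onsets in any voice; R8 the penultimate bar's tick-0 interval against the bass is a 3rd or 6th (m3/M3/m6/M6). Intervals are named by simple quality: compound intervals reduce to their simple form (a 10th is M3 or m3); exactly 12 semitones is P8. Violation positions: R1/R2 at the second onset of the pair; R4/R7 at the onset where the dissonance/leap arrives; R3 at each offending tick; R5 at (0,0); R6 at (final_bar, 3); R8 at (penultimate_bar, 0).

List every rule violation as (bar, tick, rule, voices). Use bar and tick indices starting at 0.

(1, 0, R2, (0, 1))
(2, 2, R4, (0, 1))
(2, 2, R7, (1,))
(2, 3, R7, (1,))
(3, 0, R4, (0, 1))
(5, 2, R4, (0, 1))

bar 0: v0=A3 v1=A4 downbeat P8
bar 1: v0=F3 v1=C4 downbeat P5
bar 2: v0=E3 v1=G3 downbeat m3
bar 3: v0=C3 v1=F3 downbeat P4
bar 4: v0=B2 v1=G3 downbeat m6
bar 5: v0=B3 v1=G4 downbeat m6
bar 6: v0=A3 v1=A4 downbeat P8
  -> R2 @ bar 1 tick 0 v(0, 1): A3/A4 P8 -> F3/C4 P5 similar
  -> R4 @ bar 2 tick 2 v(0, 1): E3/D5 m7 untreated
  -> R7 @ bar 2 tick 2 v(1,): C4->D5 leap 14st
  -> R7 @ bar 2 tick 3 v(1,): D5->G3 leap 19st
  -> R4 @ bar 3 tick 0 v(0, 1): C3/F3 P4 untreated
  -> R4 @ bar 5 tick 2 v(0, 1): B3/F4 TT untreated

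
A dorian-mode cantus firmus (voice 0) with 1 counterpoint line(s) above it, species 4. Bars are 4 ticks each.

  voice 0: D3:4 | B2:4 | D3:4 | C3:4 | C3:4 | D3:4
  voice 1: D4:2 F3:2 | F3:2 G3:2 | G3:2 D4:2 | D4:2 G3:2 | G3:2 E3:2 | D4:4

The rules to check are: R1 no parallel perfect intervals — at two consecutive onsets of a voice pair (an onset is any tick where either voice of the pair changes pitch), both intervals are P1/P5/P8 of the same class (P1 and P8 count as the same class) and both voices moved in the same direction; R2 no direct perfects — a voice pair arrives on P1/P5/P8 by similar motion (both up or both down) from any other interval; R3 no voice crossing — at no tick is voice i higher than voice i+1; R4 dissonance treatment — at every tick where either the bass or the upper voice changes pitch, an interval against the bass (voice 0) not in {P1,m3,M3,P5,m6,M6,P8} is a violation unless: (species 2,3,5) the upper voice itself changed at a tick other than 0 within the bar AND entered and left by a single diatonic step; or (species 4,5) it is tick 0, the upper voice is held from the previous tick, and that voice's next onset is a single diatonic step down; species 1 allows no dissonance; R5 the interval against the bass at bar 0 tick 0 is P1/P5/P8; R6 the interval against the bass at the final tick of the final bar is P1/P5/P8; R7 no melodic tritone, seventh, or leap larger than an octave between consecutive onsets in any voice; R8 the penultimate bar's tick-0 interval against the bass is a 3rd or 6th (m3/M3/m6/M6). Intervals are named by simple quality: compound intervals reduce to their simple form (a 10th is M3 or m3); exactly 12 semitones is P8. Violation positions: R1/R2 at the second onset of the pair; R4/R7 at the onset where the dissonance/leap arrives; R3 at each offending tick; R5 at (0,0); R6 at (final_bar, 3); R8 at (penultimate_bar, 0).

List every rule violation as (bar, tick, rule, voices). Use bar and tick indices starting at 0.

(1, 0, R4, (0, 1))
(2, 0, R4, (0, 1))
(3, 0, R4, (0, 1))
(4, 0, R8, (0, 1))
(5, 0, R2, (0, 1))
(5, 0, R7, (1,))

bar 0: v0=D3 v1=D4 downbeat P8
bar 1: v0=B2 v1=F3 downbeat TT
bar 2: v0=D3 v1=G3 downbeat P4
bar 3: v0=C3 v1=D4 downbeat M2
bar 4: v0=C3 v1=G3 downbeat P5
bar 5: v0=D3 v1=D4 downbeat P8
  -> R4 @ bar 1 tick 0 v(0, 1): B2/F3 TT untreated
  -> R4 @ bar 2 tick 0 v(0, 1): D3/G3 P4 untreated
  -> R4 @ bar 3 tick 0 v(0, 1): C3/D4 M2 untreated
  -> R8 @ bar 4 tick 0 v(0, 1): penult P5 not 3rd/6th
  -> R2 @ bar 5 tick 0 v(0, 1): C3/E3 M3 -> D3/D4 P8 similar
  -> R7 @ bar 5 tick 0 v(1,): E3->D4 leap 10st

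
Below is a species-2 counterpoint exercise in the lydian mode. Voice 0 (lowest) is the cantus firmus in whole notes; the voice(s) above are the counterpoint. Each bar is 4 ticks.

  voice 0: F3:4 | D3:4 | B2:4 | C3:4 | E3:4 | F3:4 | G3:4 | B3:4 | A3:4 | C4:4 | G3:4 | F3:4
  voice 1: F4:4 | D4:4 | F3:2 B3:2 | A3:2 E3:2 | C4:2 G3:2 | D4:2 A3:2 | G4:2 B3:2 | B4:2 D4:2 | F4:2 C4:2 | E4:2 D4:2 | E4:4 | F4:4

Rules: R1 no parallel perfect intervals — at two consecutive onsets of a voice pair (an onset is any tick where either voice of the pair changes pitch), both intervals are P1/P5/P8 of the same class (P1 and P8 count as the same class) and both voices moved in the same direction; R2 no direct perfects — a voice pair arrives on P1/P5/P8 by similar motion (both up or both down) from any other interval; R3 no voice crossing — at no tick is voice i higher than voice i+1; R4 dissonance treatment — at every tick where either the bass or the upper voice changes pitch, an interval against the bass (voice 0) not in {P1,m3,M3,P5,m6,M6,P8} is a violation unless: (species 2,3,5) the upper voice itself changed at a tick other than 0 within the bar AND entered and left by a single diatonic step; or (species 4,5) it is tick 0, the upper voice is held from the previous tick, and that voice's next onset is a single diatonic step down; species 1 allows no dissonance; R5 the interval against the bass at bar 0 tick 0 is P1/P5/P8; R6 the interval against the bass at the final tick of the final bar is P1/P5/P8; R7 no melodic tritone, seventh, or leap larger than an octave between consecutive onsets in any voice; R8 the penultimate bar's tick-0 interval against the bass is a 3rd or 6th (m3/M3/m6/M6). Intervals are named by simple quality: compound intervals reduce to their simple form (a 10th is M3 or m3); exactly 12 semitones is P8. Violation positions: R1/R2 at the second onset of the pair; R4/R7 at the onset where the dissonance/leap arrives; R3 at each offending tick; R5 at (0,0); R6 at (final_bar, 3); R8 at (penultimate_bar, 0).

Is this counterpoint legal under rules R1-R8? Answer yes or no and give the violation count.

No (6 violations)

bar 0: v0=F3 v1=F4 (P8)
bar 1: v0=D3 v1=D4 (P8)
bar 2: v0=B2 v1=F3 (TT)
bar 3: v0=C3 v1=A3 (M6)
bar 4: v0=E3 v1=C4 (m6)
bar 5: v0=F3 v1=D4 (M6)
bar 6: v0=G3 v1=G4 (P8)
bar 7: v0=B3 v1=B4 (P8)
bar 8: v0=A3 v1=F4 (m6)
bar 9: v0=C4 v1=E4 (M3)
bar 10: v0=G3 v1=E4 (M6)
bar 11: v0=F3 v1=F4 (P8)
  R1 @ bar1.0: F3/F4 P8 -> D3/D4 P8 similar
  R4 @ bar2.0: B2/F3 TT untreated
  R7 @ bar2.2: F3->B3 leap 6st
  R2 @ bar6.0: F3/A3 M3 -> G3/G4 P8 similar
  R7 @ bar6.0: A3->G4 leap 10st
  R2 @ bar7.0: G3/B3 M3 -> B3/B4 P8 similar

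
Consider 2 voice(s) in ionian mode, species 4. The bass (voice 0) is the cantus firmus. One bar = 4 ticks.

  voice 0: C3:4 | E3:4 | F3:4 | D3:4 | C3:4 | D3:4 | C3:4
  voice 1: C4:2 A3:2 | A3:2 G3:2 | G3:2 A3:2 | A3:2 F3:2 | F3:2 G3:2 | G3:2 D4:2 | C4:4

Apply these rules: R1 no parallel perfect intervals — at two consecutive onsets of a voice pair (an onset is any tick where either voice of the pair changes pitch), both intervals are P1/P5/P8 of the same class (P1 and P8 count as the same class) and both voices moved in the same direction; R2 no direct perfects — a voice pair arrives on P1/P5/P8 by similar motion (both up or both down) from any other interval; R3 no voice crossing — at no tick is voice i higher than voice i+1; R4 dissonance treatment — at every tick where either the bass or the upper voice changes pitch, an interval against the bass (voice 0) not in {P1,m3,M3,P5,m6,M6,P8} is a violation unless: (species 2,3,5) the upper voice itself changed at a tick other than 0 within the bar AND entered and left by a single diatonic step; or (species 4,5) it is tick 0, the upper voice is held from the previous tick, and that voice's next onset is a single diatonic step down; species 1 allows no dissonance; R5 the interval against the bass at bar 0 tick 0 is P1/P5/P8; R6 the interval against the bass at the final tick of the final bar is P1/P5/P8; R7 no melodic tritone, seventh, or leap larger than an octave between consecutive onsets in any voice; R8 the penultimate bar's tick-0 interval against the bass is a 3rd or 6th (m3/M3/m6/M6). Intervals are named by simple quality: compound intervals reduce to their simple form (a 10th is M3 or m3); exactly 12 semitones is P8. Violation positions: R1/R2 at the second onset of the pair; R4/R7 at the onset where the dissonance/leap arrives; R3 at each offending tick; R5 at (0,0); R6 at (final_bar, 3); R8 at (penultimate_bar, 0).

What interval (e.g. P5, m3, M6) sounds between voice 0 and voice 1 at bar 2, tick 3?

M3

voice 0=F3 voice 1=A3 -> M3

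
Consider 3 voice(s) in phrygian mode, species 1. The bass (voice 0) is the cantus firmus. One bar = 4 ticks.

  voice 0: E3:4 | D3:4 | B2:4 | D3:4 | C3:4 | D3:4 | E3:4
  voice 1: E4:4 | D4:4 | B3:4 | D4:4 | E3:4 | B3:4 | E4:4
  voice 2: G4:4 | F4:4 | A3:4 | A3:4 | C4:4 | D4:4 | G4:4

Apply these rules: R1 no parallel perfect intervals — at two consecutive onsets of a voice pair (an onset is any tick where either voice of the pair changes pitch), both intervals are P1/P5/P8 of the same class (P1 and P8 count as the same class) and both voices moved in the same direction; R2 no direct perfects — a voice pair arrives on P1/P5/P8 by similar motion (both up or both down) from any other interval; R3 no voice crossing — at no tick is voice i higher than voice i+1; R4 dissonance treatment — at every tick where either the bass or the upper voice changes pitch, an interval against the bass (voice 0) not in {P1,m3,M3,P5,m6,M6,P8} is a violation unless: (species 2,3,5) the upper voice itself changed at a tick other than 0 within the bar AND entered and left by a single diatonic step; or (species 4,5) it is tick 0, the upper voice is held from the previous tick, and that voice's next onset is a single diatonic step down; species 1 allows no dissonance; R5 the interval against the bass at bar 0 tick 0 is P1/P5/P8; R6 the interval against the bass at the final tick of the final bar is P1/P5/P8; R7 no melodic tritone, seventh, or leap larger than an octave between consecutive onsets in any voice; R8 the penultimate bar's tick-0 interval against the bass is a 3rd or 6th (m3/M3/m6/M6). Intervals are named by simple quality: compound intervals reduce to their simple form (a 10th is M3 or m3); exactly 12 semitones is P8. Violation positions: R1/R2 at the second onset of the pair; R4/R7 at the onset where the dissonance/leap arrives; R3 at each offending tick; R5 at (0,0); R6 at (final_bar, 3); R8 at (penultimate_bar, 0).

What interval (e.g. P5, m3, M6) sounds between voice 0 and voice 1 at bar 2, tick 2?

voice 0=B2 voice 1=B3 -> P8

P8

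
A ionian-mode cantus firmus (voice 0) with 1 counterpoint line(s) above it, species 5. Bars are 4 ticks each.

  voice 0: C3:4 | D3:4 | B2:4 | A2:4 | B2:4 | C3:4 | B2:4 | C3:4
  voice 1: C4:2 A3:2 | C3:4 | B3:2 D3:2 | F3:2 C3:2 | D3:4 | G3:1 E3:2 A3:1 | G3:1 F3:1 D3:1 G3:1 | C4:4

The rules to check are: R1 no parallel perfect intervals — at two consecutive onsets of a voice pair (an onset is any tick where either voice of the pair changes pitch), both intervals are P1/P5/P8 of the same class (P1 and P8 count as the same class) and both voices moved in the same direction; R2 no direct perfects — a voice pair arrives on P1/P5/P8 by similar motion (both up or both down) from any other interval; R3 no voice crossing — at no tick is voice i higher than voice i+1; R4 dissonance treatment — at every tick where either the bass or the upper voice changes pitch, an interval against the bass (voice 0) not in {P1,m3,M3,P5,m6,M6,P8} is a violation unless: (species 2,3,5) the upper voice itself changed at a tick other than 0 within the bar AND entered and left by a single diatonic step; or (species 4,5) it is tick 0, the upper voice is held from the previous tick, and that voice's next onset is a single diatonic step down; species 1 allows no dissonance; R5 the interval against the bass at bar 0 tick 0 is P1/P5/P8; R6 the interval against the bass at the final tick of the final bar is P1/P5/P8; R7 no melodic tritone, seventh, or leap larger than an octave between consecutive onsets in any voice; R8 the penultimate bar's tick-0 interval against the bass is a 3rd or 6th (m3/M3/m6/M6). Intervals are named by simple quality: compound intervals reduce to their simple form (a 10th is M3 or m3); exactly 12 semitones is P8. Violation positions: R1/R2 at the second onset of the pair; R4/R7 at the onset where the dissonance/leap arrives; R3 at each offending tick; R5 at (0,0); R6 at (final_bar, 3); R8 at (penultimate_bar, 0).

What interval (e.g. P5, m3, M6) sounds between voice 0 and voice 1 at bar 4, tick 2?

voice 0=B2 voice 1=D3 -> m3

m3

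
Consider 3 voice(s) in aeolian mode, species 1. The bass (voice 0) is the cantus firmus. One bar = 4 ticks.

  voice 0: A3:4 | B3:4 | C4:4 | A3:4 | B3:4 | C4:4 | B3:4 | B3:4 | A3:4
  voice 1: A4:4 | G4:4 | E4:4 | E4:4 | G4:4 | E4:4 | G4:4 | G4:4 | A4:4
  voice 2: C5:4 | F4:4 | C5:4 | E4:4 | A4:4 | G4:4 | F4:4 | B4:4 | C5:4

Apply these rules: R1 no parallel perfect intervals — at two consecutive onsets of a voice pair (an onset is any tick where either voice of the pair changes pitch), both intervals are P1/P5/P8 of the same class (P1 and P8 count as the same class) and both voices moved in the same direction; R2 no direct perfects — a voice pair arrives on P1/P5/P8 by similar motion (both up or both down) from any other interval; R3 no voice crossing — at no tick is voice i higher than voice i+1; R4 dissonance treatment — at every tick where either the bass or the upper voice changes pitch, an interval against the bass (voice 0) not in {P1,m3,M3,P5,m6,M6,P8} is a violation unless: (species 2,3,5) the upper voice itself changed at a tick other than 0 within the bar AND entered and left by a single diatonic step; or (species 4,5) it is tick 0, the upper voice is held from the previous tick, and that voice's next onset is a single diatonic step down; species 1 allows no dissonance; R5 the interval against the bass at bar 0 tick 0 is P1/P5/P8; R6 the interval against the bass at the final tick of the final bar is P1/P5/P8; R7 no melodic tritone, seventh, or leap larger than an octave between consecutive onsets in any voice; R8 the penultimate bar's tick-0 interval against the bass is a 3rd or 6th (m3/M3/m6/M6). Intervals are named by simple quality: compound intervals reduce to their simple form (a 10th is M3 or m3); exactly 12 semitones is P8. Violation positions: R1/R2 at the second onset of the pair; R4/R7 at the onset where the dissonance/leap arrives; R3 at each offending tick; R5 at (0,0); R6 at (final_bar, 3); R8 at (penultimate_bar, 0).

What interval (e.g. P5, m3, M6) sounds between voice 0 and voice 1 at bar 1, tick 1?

voice 0=B3 voice 1=G4 -> m6

m6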